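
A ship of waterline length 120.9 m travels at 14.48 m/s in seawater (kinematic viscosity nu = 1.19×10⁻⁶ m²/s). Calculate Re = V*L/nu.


Formula: Re = V * L / nu
Step 1 — V * L = 14.48 * 120.9 = 1750.632 m^2/s
Step 2 — Re = 1750.632 / 1.19e-6 = 1.47e+09

1.47e+09


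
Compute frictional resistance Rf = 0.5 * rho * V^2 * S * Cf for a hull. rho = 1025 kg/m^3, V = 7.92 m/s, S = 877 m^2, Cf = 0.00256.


Formula: Rf = 0.5 * rho * V^2 * S * Cf
Step 1 — V^2 = 7.92^2 = 62.7264
Step 2 — 0.5 * rho * V^2 = 0.5 * 1025 * 62.7264 = 32147.28
Step 3 — Rf = 32147.28 * 877 * 0.00256 ≈ 72175 N (5 s.f.)

72175 N


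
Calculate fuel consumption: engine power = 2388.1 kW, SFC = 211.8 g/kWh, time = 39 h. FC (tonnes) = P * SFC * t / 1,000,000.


Formula: FC (tonnes) = P * SFC * t / 1,000,000
Step 1 — P * SFC * t = 2388.1 * 211.8 * 39 = 19726183.62 g
Step 2 — FC (tonnes) = 19726183.62 / 1,000,000 ≈ 19.726 tonnes (5 s.f.)

19.726 tonnes


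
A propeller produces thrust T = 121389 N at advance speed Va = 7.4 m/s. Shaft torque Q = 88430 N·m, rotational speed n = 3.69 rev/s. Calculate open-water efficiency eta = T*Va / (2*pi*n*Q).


Formula: eta = T * Va / (2 * pi * n * Q)
Step 1 — numerator = T * Va = 121389 * 7.4 = 898278.6
Step 2 — 2 * pi * n = 2 * pi * 3.69 = 23.184954
Step 3 — denominator = 23.184954 * 88430 = 2050245.48
Step 4 — eta = 898278.6 / 2050245.48 ≈ 0.43813 (5 s.f.)

0.43813


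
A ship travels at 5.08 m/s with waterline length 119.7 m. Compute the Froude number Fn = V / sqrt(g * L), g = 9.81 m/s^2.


Formula: Fn = V / sqrt(g * L)
Step 1 — g * L = 9.81 * 119.7 = 1174.257
Step 2 — sqrt(g * L) = sqrt(1174.257) = 34.267434
Step 3 — Fn = 5.08 / 34.267434 ≈ 0.14825 (5 s.f.)

0.14825


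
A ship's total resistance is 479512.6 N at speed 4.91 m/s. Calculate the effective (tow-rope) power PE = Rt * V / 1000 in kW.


Formula: PE = Rt * V / 1000 (kW)
Step 1 — PE (W) = 479512.6 * 4.91 = 2354406.866 W
Step 2 — PE (kW) = 2354406.866 / 1000 ≈ 2354.4 kW (5 s.f.)

2354.4 kW


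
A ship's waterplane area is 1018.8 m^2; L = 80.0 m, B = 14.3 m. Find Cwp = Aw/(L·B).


Formula: Cwp = Aw / (L * B)
Step 1 — L * B = 80.0 * 14.3 = 1144.0 m^2
Step 2 — Cwp = 1018.8 / 1144.0 ≈ 0.89056 (5 s.f.)

0.89056


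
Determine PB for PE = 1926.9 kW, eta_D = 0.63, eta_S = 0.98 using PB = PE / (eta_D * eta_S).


Formula: PB = PE / (eta_D * eta_S)
Step 1 — combined efficiency = eta_D * eta_S = 0.63 * 0.98 = 0.6174
Step 2 — PB = 1926.9 / 0.6174 ≈ 3121.0 kW (5 s.f.)

3121.0 kW


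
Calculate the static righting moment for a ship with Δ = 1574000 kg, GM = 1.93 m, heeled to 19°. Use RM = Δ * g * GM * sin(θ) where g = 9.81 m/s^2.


Formula: GZ = GM * sin(theta); RM = disp * g * GZ
Step 1 — GZ = 1.93 * sin(19°) = 1.93 * 0.325568 = 0.628346 m
Step 2 — RM = 1574000 * 9.81 * 0.628346 ≈ 9702300 N·m (5 s.f.)

9702300 N·m


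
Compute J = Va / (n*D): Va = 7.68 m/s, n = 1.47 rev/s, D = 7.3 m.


Formula: J = Va / (n * D)
Step 1 — n * D = 1.47 * 7.3 = 10.731
Step 2 — J = 7.68 / 10.731 ≈ 0.71568 (5 s.f.)

0.71568


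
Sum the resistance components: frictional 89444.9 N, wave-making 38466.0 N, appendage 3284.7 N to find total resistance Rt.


Formula: Rt = Rf + Rw + Ra
Substituting: Rt = 89444.9 + 38466.0 + 3284.7
Result: Rt = 131195.6 N

131195.6 N


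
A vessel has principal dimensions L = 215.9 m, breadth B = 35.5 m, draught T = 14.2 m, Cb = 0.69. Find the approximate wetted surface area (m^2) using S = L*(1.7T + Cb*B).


Formula: S = 1.7*L*T + V/T with V = Cb*L*B*T, i.e. S = L * (1.7*T + Cb*B)
Step 1 — 1.7*T = 1.7 * 14.2 = 24.14 m
Step 2 — Cb*B = 0.69 * 35.5 = 24.495 m
Step 3 — 1.7*T + Cb*B = 24.14 + 24.495 = 48.635 m
Step 4 — S = 215.9 * 48.635 ≈ 10500 m^2 (5 s.f.)

10500 m^2


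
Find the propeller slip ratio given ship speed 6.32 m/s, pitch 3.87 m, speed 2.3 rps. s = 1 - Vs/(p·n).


Formula: s = 1 - Vs / (p * n)
Step 1 — p * n = 3.87 * 2.3 = 8.901
Step 2 — Vs / (p*n) = 6.32 / 8.901 = 0.710033 (6 d.p.)
Step 3 — s = 1 - 0.710033 = 0.289967

0.289967


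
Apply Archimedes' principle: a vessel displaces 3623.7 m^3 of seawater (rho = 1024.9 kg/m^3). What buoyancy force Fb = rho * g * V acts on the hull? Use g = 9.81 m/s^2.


Formula: Fb = rho * g * V
Substituting: Fb = 1024.9 * 9.81 * 3623.7
Intermediate: 1024.9 * 9.81 = 10054.269
Result: Fb = 10054.269 * 3623.7 ≈ 36434000 N (5 s.f.)

36434000 N


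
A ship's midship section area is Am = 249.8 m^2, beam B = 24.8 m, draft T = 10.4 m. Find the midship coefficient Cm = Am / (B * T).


Formula: Cm = Am / (B * T)
Step 1 — B * T = 24.8 * 10.4 = 257.92 m^2
Step 2 — Cm = 249.8 / 257.92 ≈ 0.96852 (5 s.f.)

0.96852


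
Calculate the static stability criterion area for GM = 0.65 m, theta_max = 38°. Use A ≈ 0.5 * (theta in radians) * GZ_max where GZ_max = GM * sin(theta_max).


Formula: GZ_max = GM * sin(theta); Area = 0.5 * theta_rad * GZ_max
Step 1 — GZ_max = 0.65 * sin(38°) = 0.65 * 0.615661 = 0.40018 m
Step 2 — theta_rad = 38 * pi/180 = 0.663225 rad
Step 3 — Area = 0.5 * 0.663225 * 0.40018 ≈ 0.13270 m·rad (5 s.f.)

0.13270 m·rad


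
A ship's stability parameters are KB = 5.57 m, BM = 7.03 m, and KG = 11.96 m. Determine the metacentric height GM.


Formula: GM = KB + BM - KG
Step 1 — KM = KB + BM = 5.57 + 7.03 = 12.6 m
Step 2 — GM = KM - KG = 12.6 - 11.96 = 0.64 m

0.64 m


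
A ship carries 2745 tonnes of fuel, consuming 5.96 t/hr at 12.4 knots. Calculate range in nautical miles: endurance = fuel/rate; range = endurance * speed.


Formula: endurance = fuel / rate; range = endurance * speed
Step 1 — endurance = 2745 / 5.96 = 460.5705 hours
Step 2 — range = 460.5705 * 12.4 ≈ 5711.1 nautical miles (5 s.f.)

5711.1 NM


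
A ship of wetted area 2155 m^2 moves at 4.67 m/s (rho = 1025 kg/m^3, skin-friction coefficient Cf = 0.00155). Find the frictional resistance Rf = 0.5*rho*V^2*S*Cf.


Formula: Rf = 0.5 * rho * V^2 * S * Cf
Step 1 — V^2 = 4.67^2 = 21.8089
Step 2 — 0.5 * rho * V^2 = 0.5 * 1025 * 21.8089 = 11177.06125
Step 3 — Rf = 11177.06125 * 2155 * 0.00155 ≈ 37334 N (5 s.f.)

37334 N


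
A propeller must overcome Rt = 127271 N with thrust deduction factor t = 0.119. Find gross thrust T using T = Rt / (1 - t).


Formula: T = Rt / (1 - t)
Step 1 — (1 - t) = 1 - 0.119 = 0.881
Step 2 — T = 127271 / 0.881 ≈ 144460 N (5 s.f.)

144460 N


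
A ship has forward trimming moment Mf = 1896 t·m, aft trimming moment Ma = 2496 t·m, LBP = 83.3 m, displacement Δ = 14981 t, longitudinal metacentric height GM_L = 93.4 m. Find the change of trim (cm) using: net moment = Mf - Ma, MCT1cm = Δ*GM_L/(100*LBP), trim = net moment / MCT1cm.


Formula: net trimming moment = Mf - Ma; MCT1cm = Δ*GM_L/(100*LBP); trim = net moment / MCT1cm
Step 1 — net trimming moment = 1896 - 2496 = -600 t·m
Step 2 — MCT1cm = 14981 * 93.4 / (100 * 83.3) = 167.9742 t·m/cm
Step 3 — trim = -600 / 167.9742 ≈ -3.5720 cm (5 s.f.)

-3.5720 cm


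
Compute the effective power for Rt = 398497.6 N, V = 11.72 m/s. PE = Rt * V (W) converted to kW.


Formula: PE = Rt * V / 1000 (kW)
Step 1 — PE (W) = 398497.6 * 11.72 = 4670391.872 W
Step 2 — PE (kW) = 4670391.872 / 1000 ≈ 4670.4 kW (5 s.f.)

4670.4 kW


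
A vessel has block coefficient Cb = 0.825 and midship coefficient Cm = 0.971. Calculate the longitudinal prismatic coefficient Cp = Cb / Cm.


Formula: Cp = Cb / Cm
Substituting: Cp = 0.825 / 0.971
Result: Cp ≈ 0.84964 (5 s.f.)

0.84964


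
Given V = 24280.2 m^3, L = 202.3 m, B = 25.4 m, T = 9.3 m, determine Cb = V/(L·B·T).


Formula: Cb = V / (L * B * T)
Step 1 — L * B * T = 202.3 * 25.4 * 9.3 = 47787.306 m^3
Step 2 — Cb = 24280.2 / 47787.306 ≈ 0.50809 (5 s.f.)

0.50809


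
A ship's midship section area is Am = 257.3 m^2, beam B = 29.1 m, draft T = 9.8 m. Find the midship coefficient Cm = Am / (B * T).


Formula: Cm = Am / (B * T)
Step 1 — B * T = 29.1 * 9.8 = 285.18 m^2
Step 2 — Cm = 257.3 / 285.18 ≈ 0.90224 (5 s.f.)

0.90224


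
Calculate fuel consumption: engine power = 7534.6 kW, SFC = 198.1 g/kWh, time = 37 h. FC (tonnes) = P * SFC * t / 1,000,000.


Formula: FC (tonnes) = P * SFC * t / 1,000,000
Step 1 — P * SFC * t = 7534.6 * 198.1 * 37 = 55226357.62 g
Step 2 — FC (tonnes) = 55226357.62 / 1,000,000 ≈ 55.226 tonnes (5 s.f.)

55.226 tonnes


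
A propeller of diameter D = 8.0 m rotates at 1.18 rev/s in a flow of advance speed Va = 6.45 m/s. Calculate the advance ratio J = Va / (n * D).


Formula: J = Va / (n * D)
Step 1 — n * D = 1.18 * 8.0 = 9.44
Step 2 — J = 6.45 / 9.44 ≈ 0.68326 (5 s.f.)

0.68326


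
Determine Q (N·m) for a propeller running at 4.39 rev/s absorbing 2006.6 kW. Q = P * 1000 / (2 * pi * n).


Formula: Q = P_W / (2 * pi * n)
Step 1 — P_W = 2006.6 kW * 1000 = 2006600.0 W
Step 2 — 2 * pi * n = 2 * pi * 4.39 = 27.583183
Step 3 — Q = 2006600.0 / 27.583183 ≈ 72747 N·m (5 s.f.)

72747 N·m


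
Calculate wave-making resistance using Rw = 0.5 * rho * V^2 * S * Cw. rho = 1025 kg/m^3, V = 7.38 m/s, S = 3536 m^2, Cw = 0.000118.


Formula: Rw = 0.5 * rho * V^2 * S * Cw
Step 1 — V^2 = 7.38^2 = 54.4644
Step 2 — 0.5 * rho * V^2 = 0.5 * 1025 * 54.4644 = 27913.005
Step 3 — Rw = 27913.005 * 3536 * 0.000118 ≈ 11647 N (5 s.f.)

11647 N


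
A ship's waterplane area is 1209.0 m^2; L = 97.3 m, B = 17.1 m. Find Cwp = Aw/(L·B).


Formula: Cwp = Aw / (L * B)
Step 1 — L * B = 97.3 * 17.1 = 1663.83 m^2
Step 2 — Cwp = 1209.0 / 1663.83 ≈ 0.72664 (5 s.f.)

0.72664


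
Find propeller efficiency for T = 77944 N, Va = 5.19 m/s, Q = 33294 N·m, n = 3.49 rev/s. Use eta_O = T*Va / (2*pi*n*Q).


Formula: eta = T * Va / (2 * pi * n * Q)
Step 1 — numerator = T * Va = 77944 * 5.19 = 404529.36
Step 2 — 2 * pi * n = 2 * pi * 3.49 = 21.928317
Step 3 — denominator = 21.928317 * 33294 = 730081.39
Step 4 — eta = 404529.36 / 730081.39 ≈ 0.55409 (5 s.f.)

0.55409


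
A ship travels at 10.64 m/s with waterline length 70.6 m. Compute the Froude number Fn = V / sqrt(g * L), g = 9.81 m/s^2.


Formula: Fn = V / sqrt(g * L)
Step 1 — g * L = 9.81 * 70.6 = 692.586
Step 2 — sqrt(g * L) = sqrt(692.586) = 26.317029
Step 3 — Fn = 10.64 / 26.317029 ≈ 0.40430 (5 s.f.)

0.40430


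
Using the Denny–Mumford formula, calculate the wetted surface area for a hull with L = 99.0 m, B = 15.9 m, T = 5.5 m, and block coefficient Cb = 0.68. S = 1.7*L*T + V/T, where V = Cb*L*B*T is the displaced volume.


Formula: S = 1.7*L*T + V/T with V = Cb*L*B*T, i.e. S = L * (1.7*T + Cb*B)
Step 1 — 1.7*T = 1.7 * 5.5 = 9.35 m
Step 2 — Cb*B = 0.68 * 15.9 = 10.812 m
Step 3 — 1.7*T + Cb*B = 9.35 + 10.812 = 20.162 m
Step 4 — S = 99.0 * 20.162 ≈ 1996.0 m^2 (5 s.f.)

1996.0 m^2


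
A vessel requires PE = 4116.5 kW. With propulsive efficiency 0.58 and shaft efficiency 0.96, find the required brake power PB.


Formula: PB = PE / (eta_D * eta_S)
Step 1 — combined efficiency = eta_D * eta_S = 0.58 * 0.96 = 0.5568
Step 2 — PB = 4116.5 / 0.5568 ≈ 7393.1 kW (5 s.f.)

7393.1 kW


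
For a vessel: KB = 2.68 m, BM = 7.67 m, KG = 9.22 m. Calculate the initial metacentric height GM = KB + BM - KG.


Formula: GM = KB + BM - KG
Step 1 — KM = KB + BM = 2.68 + 7.67 = 10.35 m
Step 2 — GM = KM - KG = 10.35 - 9.22 = 1.13 m

1.13 m


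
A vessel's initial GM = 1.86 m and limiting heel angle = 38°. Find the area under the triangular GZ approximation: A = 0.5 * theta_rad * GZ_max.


Formula: GZ_max = GM * sin(theta); Area = 0.5 * theta_rad * GZ_max
Step 1 — GZ_max = 1.86 * sin(38°) = 1.86 * 0.615661 = 1.145129 m
Step 2 — theta_rad = 38 * pi/180 = 0.663225 rad
Step 3 — Area = 0.5 * 0.663225 * 1.145129 ≈ 0.37974 m·rad (5 s.f.)

0.37974 m·rad


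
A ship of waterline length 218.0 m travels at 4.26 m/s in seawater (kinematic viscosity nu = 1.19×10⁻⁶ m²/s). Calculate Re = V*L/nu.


Formula: Re = V * L / nu
Step 1 — V * L = 4.26 * 218.0 = 928.68 m^2/s
Step 2 — Re = 928.68 / 1.19e-6 = 7.80e+08

7.80e+08


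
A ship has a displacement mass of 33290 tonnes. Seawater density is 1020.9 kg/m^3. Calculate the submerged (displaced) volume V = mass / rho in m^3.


Formula: V = mass / rho
Step 1 — convert tonnes to kg: 33290 t * 1000 = 33290000 kg
Step 2 — V = 33290000 / 1020.9 ≈ 32608 m^3 (5 s.f.)

32608 m^3


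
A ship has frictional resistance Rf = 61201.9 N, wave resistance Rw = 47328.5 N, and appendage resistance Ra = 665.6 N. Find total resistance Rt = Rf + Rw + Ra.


Formula: Rt = Rf + Rw + Ra
Substituting: Rt = 61201.9 + 47328.5 + 665.6
Result: Rt = 109196.0 N

109196.0 N


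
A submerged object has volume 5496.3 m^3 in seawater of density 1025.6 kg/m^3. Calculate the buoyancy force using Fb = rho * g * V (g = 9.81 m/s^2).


Formula: Fb = rho * g * V
Substituting: Fb = 1025.6 * 9.81 * 5496.3
Intermediate: 1025.6 * 9.81 = 10061.136
Result: Fb = 10061.136 * 5496.3 ≈ 55299000 N (5 s.f.)

55299000 N


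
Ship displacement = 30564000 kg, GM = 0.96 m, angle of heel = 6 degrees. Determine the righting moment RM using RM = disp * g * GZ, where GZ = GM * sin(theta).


Formula: GZ = GM * sin(theta); RM = disp * g * GZ
Step 1 — GZ = 0.96 * sin(6°) = 0.96 * 0.104528 = 0.100347 m
Step 2 — RM = 30564000 * 9.81 * 0.100347 ≈ 30087000 N·m (5 s.f.)

30087000 N·m


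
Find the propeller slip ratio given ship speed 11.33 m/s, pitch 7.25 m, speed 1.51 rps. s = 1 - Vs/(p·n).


Formula: s = 1 - Vs / (p * n)
Step 1 — p * n = 7.25 * 1.51 = 10.9475
Step 2 — Vs / (p*n) = 11.33 / 10.9475 = 1.034939 (6 d.p.)
Step 3 — s = 1 - 1.034939 = -0.034939

-0.034939


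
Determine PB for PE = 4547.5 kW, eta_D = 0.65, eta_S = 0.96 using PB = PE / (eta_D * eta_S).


Formula: PB = PE / (eta_D * eta_S)
Step 1 — combined efficiency = eta_D * eta_S = 0.65 * 0.96 = 0.624
Step 2 — PB = 4547.5 / 0.624 ≈ 7287.7 kW (5 s.f.)

7287.7 kW


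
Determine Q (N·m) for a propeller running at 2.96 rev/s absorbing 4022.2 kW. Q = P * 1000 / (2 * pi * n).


Formula: Q = P_W / (2 * pi * n)
Step 1 — P_W = 4022.2 kW * 1000 = 4022200.0 W
Step 2 — 2 * pi * n = 2 * pi * 2.96 = 18.598229
Step 3 — Q = 4022200.0 / 18.598229 ≈ 216270 N·m (5 s.f.)

216270 N·m


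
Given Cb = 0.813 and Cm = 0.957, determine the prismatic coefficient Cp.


Formula: Cp = Cb / Cm
Substituting: Cp = 0.813 / 0.957
Result: Cp ≈ 0.84953 (5 s.f.)

0.84953


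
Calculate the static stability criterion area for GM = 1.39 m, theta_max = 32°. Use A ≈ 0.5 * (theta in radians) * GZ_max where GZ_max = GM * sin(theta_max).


Formula: GZ_max = GM * sin(theta); Area = 0.5 * theta_rad * GZ_max
Step 1 — GZ_max = 1.39 * sin(32°) = 1.39 * 0.529919 = 0.736587 m
Step 2 — theta_rad = 32 * pi/180 = 0.558505 rad
Step 3 — Area = 0.5 * 0.558505 * 0.736587 ≈ 0.20569 m·rad (5 s.f.)

0.20569 m·rad


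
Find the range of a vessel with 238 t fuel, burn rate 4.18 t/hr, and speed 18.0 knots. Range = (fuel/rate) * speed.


Formula: endurance = fuel / rate; range = endurance * speed
Step 1 — endurance = 238 / 4.18 = 56.9378 hours
Step 2 — range = 56.9378 * 18.0 ≈ 1024.9 nautical miles (5 s.f.)

1024.9 NM


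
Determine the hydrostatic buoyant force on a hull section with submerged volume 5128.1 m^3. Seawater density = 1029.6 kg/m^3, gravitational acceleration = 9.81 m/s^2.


Formula: Fb = rho * g * V
Substituting: Fb = 1029.6 * 9.81 * 5128.1
Intermediate: 1029.6 * 9.81 = 10100.376
Result: Fb = 10100.376 * 5128.1 ≈ 51796000 N (5 s.f.)

51796000 N


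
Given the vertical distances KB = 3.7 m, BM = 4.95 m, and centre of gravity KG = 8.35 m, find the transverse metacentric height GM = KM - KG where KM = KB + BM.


Formula: GM = KB + BM - KG
Step 1 — KM = KB + BM = 3.7 + 4.95 = 8.65 m
Step 2 — GM = KM - KG = 8.65 - 8.35 = 0.3 m

0.3 m


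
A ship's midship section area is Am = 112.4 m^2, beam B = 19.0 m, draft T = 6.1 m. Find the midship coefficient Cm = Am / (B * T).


Formula: Cm = Am / (B * T)
Step 1 — B * T = 19.0 * 6.1 = 115.9 m^2
Step 2 — Cm = 112.4 / 115.9 ≈ 0.96980 (5 s.f.)

0.96980


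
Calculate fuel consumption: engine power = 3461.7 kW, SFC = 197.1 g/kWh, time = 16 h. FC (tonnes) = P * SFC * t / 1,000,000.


Formula: FC (tonnes) = P * SFC * t / 1,000,000
Step 1 — P * SFC * t = 3461.7 * 197.1 * 16 = 10916817.12 g
Step 2 — FC (tonnes) = 10916817.12 / 1,000,000 ≈ 10.917 tonnes (5 s.f.)

10.917 tonnes


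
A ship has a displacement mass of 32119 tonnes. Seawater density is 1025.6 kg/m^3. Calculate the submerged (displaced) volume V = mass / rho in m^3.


Formula: V = mass / rho
Step 1 — convert tonnes to kg: 32119 t * 1000 = 32119000 kg
Step 2 — V = 32119000 / 1025.6 ≈ 31317 m^3 (5 s.f.)

31317 m^3


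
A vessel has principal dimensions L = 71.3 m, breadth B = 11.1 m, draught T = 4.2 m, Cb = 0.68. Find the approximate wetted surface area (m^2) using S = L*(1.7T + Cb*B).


Formula: S = 1.7*L*T + V/T with V = Cb*L*B*T, i.e. S = L * (1.7*T + Cb*B)
Step 1 — 1.7*T = 1.7 * 4.2 = 7.14 m
Step 2 — Cb*B = 0.68 * 11.1 = 7.548 m
Step 3 — 1.7*T + Cb*B = 7.14 + 7.548 = 14.688 m
Step 4 — S = 71.3 * 14.688 ≈ 1047.3 m^2 (5 s.f.)

1047.3 m^2


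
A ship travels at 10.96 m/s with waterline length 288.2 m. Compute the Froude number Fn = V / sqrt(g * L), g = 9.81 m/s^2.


Formula: Fn = V / sqrt(g * L)
Step 1 — g * L = 9.81 * 288.2 = 2827.242
Step 2 — sqrt(g * L) = sqrt(2827.242) = 53.171816
Step 3 — Fn = 10.96 / 53.171816 ≈ 0.20612 (5 s.f.)

0.20612


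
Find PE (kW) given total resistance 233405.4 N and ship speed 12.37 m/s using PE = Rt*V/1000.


Formula: PE = Rt * V / 1000 (kW)
Step 1 — PE (W) = 233405.4 * 12.37 = 2887224.798 W
Step 2 — PE (kW) = 2887224.798 / 1000 ≈ 2887.2 kW (5 s.f.)

2887.2 kW


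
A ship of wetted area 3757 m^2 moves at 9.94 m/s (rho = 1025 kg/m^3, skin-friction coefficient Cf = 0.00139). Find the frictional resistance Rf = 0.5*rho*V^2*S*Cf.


Formula: Rf = 0.5 * rho * V^2 * S * Cf
Step 1 — V^2 = 9.94^2 = 98.8036
Step 2 — 0.5 * rho * V^2 = 0.5 * 1025 * 98.8036 = 50636.845
Step 3 — Rf = 50636.845 * 3757 * 0.00139 ≈ 264440 N (5 s.f.)

264440 N


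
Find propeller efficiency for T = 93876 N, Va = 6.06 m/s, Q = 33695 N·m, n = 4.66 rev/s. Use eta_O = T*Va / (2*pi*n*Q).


Formula: eta = T * Va / (2 * pi * n * Q)
Step 1 — numerator = T * Va = 93876 * 6.06 = 568888.56
Step 2 — 2 * pi * n = 2 * pi * 4.66 = 29.279644
Step 3 — denominator = 29.279644 * 33695 = 986577.6
Step 4 — eta = 568888.56 / 986577.6 ≈ 0.57663 (5 s.f.)

0.57663


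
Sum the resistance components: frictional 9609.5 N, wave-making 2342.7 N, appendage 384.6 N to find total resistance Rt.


Formula: Rt = Rf + Rw + Ra
Substituting: Rt = 9609.5 + 2342.7 + 384.6
Result: Rt = 12336.8 N

12336.8 N


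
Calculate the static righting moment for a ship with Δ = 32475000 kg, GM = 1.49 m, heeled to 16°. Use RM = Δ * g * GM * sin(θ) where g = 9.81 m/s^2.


Formula: GZ = GM * sin(theta); RM = disp * g * GZ
Step 1 — GZ = 1.49 * sin(16°) = 1.49 * 0.275637 = 0.410699 m
Step 2 — RM = 32475000 * 9.81 * 0.410699 ≈ 130840000 N·m (5 s.f.)

130840000 N·m


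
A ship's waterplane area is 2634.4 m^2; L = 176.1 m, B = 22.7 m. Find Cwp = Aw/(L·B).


Formula: Cwp = Aw / (L * B)
Step 1 — L * B = 176.1 * 22.7 = 3997.47 m^2
Step 2 — Cwp = 2634.4 / 3997.47 ≈ 0.65902 (5 s.f.)

0.65902


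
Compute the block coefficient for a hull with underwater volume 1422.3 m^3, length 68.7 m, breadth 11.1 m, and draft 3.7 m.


Formula: Cb = V / (L * B * T)
Step 1 — L * B * T = 68.7 * 11.1 * 3.7 = 2821.509 m^3
Step 2 — Cb = 1422.3 / 2821.509 ≈ 0.50409 (5 s.f.)

0.50409


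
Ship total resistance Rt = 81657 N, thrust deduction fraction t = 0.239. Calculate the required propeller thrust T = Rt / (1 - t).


Formula: T = Rt / (1 - t)
Step 1 — (1 - t) = 1 - 0.239 = 0.761
Step 2 — T = 81657 / 0.761 ≈ 107300 N (5 s.f.)

107300 N


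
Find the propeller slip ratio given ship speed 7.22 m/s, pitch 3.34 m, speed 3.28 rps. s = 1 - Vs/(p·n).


Formula: s = 1 - Vs / (p * n)
Step 1 — p * n = 3.34 * 3.28 = 10.9552
Step 2 — Vs / (p*n) = 7.22 / 10.9552 = 0.659048 (6 d.p.)
Step 3 — s = 1 - 0.659048 = 0.340952

0.340952


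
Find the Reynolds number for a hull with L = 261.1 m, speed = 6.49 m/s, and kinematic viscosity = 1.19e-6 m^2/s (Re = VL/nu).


Formula: Re = V * L / nu
Step 1 — V * L = 6.49 * 261.1 = 1694.539 m^2/s
Step 2 — Re = 1694.539 / 1.19e-6 = 1.42e+09

1.42e+09


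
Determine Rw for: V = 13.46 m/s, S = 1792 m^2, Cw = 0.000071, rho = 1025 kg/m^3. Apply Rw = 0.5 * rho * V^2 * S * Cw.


Formula: Rw = 0.5 * rho * V^2 * S * Cw
Step 1 — V^2 = 13.46^2 = 181.1716
Step 2 — 0.5 * rho * V^2 = 0.5 * 1025 * 181.1716 = 92850.445
Step 3 — Rw = 92850.445 * 1792 * 0.000071 ≈ 11814 N (5 s.f.)

11814 N


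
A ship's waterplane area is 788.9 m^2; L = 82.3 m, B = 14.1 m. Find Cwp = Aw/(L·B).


Formula: Cwp = Aw / (L * B)
Step 1 — L * B = 82.3 * 14.1 = 1160.43 m^2
Step 2 — Cwp = 788.9 / 1160.43 ≈ 0.67983 (5 s.f.)

0.67983


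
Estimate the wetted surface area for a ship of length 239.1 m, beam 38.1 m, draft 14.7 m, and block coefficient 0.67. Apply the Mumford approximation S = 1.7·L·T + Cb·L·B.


Formula: S = 1.7*L*T + V/T with V = Cb*L*B*T, i.e. S = L * (1.7*T + Cb*B)
Step 1 — 1.7*T = 1.7 * 14.7 = 24.99 m
Step 2 — Cb*B = 0.67 * 38.1 = 25.527 m
Step 3 — 1.7*T + Cb*B = 24.99 + 25.527 = 50.517 m
Step 4 — S = 239.1 * 50.517 ≈ 12079 m^2 (5 s.f.)

12079 m^2


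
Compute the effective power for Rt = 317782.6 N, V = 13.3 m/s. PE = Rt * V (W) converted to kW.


Formula: PE = Rt * V / 1000 (kW)
Step 1 — PE (W) = 317782.6 * 13.3 = 4226508.58 W
Step 2 — PE (kW) = 4226508.58 / 1000 ≈ 4226.5 kW (5 s.f.)

4226.5 kW


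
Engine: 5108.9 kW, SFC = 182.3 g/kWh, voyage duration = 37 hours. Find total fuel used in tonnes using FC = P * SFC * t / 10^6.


Formula: FC (tonnes) = P * SFC * t / 1,000,000
Step 1 — P * SFC * t = 5108.9 * 182.3 * 37 = 34460041.39 g
Step 2 — FC (tonnes) = 34460041.39 / 1,000,000 ≈ 34.460 tonnes (5 s.f.)

34.460 tonnes


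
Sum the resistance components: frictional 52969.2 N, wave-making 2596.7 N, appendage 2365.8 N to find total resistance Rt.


Formula: Rt = Rf + Rw + Ra
Substituting: Rt = 52969.2 + 2596.7 + 2365.8
Result: Rt = 57931.7 N

57931.7 N


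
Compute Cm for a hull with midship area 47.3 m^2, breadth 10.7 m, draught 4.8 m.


Formula: Cm = Am / (B * T)
Step 1 — B * T = 10.7 * 4.8 = 51.36 m^2
Step 2 — Cm = 47.3 / 51.36 ≈ 0.92095 (5 s.f.)

0.92095


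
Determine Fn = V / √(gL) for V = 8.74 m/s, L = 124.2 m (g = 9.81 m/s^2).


Formula: Fn = V / sqrt(g * L)
Step 1 — g * L = 9.81 * 124.2 = 1218.402
Step 2 — sqrt(g * L) = sqrt(1218.402) = 34.905616
Step 3 — Fn = 8.74 / 34.905616 ≈ 0.25039 (5 s.f.)

0.25039


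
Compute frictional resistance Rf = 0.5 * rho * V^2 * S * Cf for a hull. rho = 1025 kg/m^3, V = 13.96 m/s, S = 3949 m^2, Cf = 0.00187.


Formula: Rf = 0.5 * rho * V^2 * S * Cf
Step 1 — V^2 = 13.96^2 = 194.8816
Step 2 — 0.5 * rho * V^2 = 0.5 * 1025 * 194.8816 = 99876.82
Step 3 — Rf = 99876.82 * 3949 * 0.00187 ≈ 737550 N (5 s.f.)

737550 N


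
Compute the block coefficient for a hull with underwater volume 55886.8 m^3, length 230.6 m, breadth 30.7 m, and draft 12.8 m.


Formula: Cb = V / (L * B * T)
Step 1 — L * B * T = 230.6 * 30.7 * 12.8 = 90616.576 m^3
Step 2 — Cb = 55886.8 / 90616.576 ≈ 0.61674 (5 s.f.)

0.61674


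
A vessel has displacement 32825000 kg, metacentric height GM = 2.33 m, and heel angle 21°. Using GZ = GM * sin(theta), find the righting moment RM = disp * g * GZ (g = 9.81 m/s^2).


Formula: GZ = GM * sin(theta); RM = disp * g * GZ
Step 1 — GZ = 2.33 * sin(21°) = 2.33 * 0.358368 = 0.834997 m
Step 2 — RM = 32825000 * 9.81 * 0.834997 ≈ 268880000 N·m (5 s.f.)

268880000 N·m


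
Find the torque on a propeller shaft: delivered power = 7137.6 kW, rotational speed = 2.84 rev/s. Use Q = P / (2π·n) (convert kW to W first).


Formula: Q = P_W / (2 * pi * n)
Step 1 — P_W = 7137.6 kW * 1000 = 7137600.0 W
Step 2 — 2 * pi * n = 2 * pi * 2.84 = 17.844246
Step 3 — Q = 7137600.0 / 17.844246 ≈ 399990 N·m (5 s.f.)

399990 N·m


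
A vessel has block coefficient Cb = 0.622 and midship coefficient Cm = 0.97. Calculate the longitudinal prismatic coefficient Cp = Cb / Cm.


Formula: Cp = Cb / Cm
Substituting: Cp = 0.622 / 0.97
Result: Cp ≈ 0.64124 (5 s.f.)

0.64124


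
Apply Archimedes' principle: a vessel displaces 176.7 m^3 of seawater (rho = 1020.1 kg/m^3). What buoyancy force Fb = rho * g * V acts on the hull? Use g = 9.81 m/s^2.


Formula: Fb = rho * g * V
Substituting: Fb = 1020.1 * 9.81 * 176.7
Intermediate: 1020.1 * 9.81 = 10007.181
Result: Fb = 10007.181 * 176.7 ≈ 1768300 N (5 s.f.)

1768300 N


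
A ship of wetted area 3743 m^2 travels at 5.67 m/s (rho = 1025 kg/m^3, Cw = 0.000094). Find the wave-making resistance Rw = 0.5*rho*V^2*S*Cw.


Formula: Rw = 0.5 * rho * V^2 * S * Cw
Step 1 — V^2 = 5.67^2 = 32.1489
Step 2 — 0.5 * rho * V^2 = 0.5 * 1025 * 32.1489 = 16476.31125
Step 3 — Rw = 16476.31125 * 3743 * 0.000094 ≈ 5797.1 N (5 s.f.)

5797.1 N


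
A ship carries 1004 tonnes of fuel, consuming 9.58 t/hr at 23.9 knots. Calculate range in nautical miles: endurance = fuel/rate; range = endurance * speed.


Formula: endurance = fuel / rate; range = endurance * speed
Step 1 — endurance = 1004 / 9.58 = 104.8017 hours
Step 2 — range = 104.8017 * 23.9 ≈ 2504.8 nautical miles (5 s.f.)

2504.8 NM


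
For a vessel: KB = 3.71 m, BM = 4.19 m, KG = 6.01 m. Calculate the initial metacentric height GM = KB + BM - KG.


Formula: GM = KB + BM - KG
Step 1 — KM = KB + BM = 3.71 + 4.19 = 7.9 m
Step 2 — GM = KM - KG = 7.9 - 6.01 = 1.89 m

1.89 m


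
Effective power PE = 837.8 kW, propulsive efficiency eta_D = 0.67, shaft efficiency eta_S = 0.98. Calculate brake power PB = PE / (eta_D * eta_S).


Formula: PB = PE / (eta_D * eta_S)
Step 1 — combined efficiency = eta_D * eta_S = 0.67 * 0.98 = 0.6566
Step 2 — PB = 837.8 / 0.6566 ≈ 1276.0 kW (5 s.f.)

1276.0 kW


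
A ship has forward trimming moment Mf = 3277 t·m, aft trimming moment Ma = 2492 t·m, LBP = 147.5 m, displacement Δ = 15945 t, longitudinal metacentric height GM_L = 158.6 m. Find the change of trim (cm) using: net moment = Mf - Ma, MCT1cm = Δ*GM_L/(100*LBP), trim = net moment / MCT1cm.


Formula: net trimming moment = Mf - Ma; MCT1cm = Δ*GM_L/(100*LBP); trim = net moment / MCT1cm
Step 1 — net trimming moment = 3277 - 2492 = 785 t·m
Step 2 — MCT1cm = 15945 * 158.6 / (100 * 147.5) = 171.4493 t·m/cm
Step 3 — trim = 785 / 171.4493 ≈ 4.5786 cm (5 s.f.)

4.5786 cm


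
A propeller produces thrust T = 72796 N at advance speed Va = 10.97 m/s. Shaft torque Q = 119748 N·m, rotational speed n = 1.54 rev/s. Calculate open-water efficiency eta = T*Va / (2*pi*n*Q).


Formula: eta = T * Va / (2 * pi * n * Q)
Step 1 — numerator = T * Va = 72796 * 10.97 = 798572.12
Step 2 — 2 * pi * n = 2 * pi * 1.54 = 9.676105
Step 3 — denominator = 9.676105 * 119748 = 1158694.22
Step 4 — eta = 798572.12 / 1158694.22 ≈ 0.68920 (5 s.f.)

0.68920


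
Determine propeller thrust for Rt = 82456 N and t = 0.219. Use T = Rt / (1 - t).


Formula: T = Rt / (1 - t)
Step 1 — (1 - t) = 1 - 0.219 = 0.781
Step 2 — T = 82456 / 0.781 ≈ 105580 N (5 s.f.)

105580 N


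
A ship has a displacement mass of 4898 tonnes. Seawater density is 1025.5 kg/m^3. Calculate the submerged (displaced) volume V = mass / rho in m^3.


Formula: V = mass / rho
Step 1 — convert tonnes to kg: 4898 t * 1000 = 4898000 kg
Step 2 — V = 4898000 / 1025.5 ≈ 4776.2 m^3 (5 s.f.)

4776.2 m^3


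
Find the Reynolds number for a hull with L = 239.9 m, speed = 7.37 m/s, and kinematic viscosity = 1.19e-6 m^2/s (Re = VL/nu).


Formula: Re = V * L / nu
Step 1 — V * L = 7.37 * 239.9 = 1768.063 m^2/s
Step 2 — Re = 1768.063 / 1.19e-6 = 1.49e+09

1.49e+09


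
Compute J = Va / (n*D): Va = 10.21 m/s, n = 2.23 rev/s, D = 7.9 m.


Formula: J = Va / (n * D)
Step 1 — n * D = 2.23 * 7.9 = 17.617
Step 2 — J = 10.21 / 17.617 ≈ 0.57955 (5 s.f.)

0.57955


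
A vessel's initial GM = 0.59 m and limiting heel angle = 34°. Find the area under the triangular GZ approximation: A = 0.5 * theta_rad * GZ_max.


Formula: GZ_max = GM * sin(theta); Area = 0.5 * theta_rad * GZ_max
Step 1 — GZ_max = 0.59 * sin(34°) = 0.59 * 0.559193 = 0.329924 m
Step 2 — theta_rad = 34 * pi/180 = 0.593412 rad
Step 3 — Area = 0.5 * 0.593412 * 0.329924 ≈ 0.097890 m·rad (5 s.f.)

0.097890 m·rad


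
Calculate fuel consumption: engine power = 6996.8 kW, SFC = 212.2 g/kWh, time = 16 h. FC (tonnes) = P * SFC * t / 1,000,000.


Formula: FC (tonnes) = P * SFC * t / 1,000,000
Step 1 — P * SFC * t = 6996.8 * 212.2 * 16 = 23755535.36 g
Step 2 — FC (tonnes) = 23755535.36 / 1,000,000 ≈ 23.756 tonnes (5 s.f.)

23.756 tonnes


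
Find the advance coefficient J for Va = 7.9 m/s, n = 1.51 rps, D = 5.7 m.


Formula: J = Va / (n * D)
Step 1 — n * D = 1.51 * 5.7 = 8.607
Step 2 — J = 7.9 / 8.607 ≈ 0.91786 (5 s.f.)

0.91786


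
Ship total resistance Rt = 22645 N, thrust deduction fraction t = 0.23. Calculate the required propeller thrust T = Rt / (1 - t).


Formula: T = Rt / (1 - t)
Step 1 — (1 - t) = 1 - 0.23 = 0.77
Step 2 — T = 22645 / 0.77 ≈ 29409 N (5 s.f.)

29409 N


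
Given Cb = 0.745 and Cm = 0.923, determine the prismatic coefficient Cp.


Formula: Cp = Cb / Cm
Substituting: Cp = 0.745 / 0.923
Result: Cp ≈ 0.80715 (5 s.f.)

0.80715


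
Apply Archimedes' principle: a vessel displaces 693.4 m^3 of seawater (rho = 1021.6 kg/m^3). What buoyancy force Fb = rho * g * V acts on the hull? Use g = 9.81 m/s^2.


Formula: Fb = rho * g * V
Substituting: Fb = 1021.6 * 9.81 * 693.4
Intermediate: 1021.6 * 9.81 = 10021.896
Result: Fb = 10021.896 * 693.4 ≈ 6949200 N (5 s.f.)

6949200 N


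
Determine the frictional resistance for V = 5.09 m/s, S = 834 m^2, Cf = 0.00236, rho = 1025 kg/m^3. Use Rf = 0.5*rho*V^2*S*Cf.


Formula: Rf = 0.5 * rho * V^2 * S * Cf
Step 1 — V^2 = 5.09^2 = 25.9081
Step 2 — 0.5 * rho * V^2 = 0.5 * 1025 * 25.9081 = 13277.90125
Step 3 — Rf = 13277.90125 * 834 * 0.00236 ≈ 26134 N (5 s.f.)

26134 N


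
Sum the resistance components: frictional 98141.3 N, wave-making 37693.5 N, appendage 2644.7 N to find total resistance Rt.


Formula: Rt = Rf + Rw + Ra
Substituting: Rt = 98141.3 + 37693.5 + 2644.7
Result: Rt = 138479.5 N

138479.5 N


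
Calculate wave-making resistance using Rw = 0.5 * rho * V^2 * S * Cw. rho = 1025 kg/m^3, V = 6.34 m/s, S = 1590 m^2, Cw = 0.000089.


Formula: Rw = 0.5 * rho * V^2 * S * Cw
Step 1 — V^2 = 6.34^2 = 40.1956
Step 2 — 0.5 * rho * V^2 = 0.5 * 1025 * 40.1956 = 20600.245
Step 3 — Rw = 20600.245 * 1590 * 0.000089 ≈ 2915.1 N (5 s.f.)

2915.1 N


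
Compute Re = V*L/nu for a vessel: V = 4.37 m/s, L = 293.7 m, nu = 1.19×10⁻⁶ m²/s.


Formula: Re = V * L / nu
Step 1 — V * L = 4.37 * 293.7 = 1283.469 m^2/s
Step 2 — Re = 1283.469 / 1.19e-6 = 1.08e+09

1.08e+09


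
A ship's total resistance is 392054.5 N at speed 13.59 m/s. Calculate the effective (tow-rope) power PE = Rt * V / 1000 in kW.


Formula: PE = Rt * V / 1000 (kW)
Step 1 — PE (W) = 392054.5 * 13.59 = 5328020.655 W
Step 2 — PE (kW) = 5328020.655 / 1000 ≈ 5328.0 kW (5 s.f.)

5328.0 kW


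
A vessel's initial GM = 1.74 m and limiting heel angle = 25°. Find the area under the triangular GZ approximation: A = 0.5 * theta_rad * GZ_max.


Formula: GZ_max = GM * sin(theta); Area = 0.5 * theta_rad * GZ_max
Step 1 — GZ_max = 1.74 * sin(25°) = 1.74 * 0.422618 = 0.735355 m
Step 2 — theta_rad = 25 * pi/180 = 0.436332 rad
Step 3 — Area = 0.5 * 0.436332 * 0.735355 ≈ 0.16043 m·rad (5 s.f.)

0.16043 m·rad


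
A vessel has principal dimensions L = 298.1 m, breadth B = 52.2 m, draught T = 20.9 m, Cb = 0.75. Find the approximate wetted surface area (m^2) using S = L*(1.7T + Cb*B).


Formula: S = 1.7*L*T + V/T with V = Cb*L*B*T, i.e. S = L * (1.7*T + Cb*B)
Step 1 — 1.7*T = 1.7 * 20.9 = 35.53 m
Step 2 — Cb*B = 0.75 * 52.2 = 39.15 m
Step 3 — 1.7*T + Cb*B = 35.53 + 39.15 = 74.68 m
Step 4 — S = 298.1 * 74.68 ≈ 22262 m^2 (5 s.f.)

22262 m^2


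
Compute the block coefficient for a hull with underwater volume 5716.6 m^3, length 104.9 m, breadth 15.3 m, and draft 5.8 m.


Formula: Cb = V / (L * B * T)
Step 1 — L * B * T = 104.9 * 15.3 * 5.8 = 9308.826 m^3
Step 2 — Cb = 5716.6 / 9308.826 ≈ 0.61411 (5 s.f.)

0.61411


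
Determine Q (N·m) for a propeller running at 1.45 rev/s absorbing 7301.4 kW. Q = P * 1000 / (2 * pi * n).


Formula: Q = P_W / (2 * pi * n)
Step 1 — P_W = 7301.4 kW * 1000 = 7301400.0 W
Step 2 — 2 * pi * n = 2 * pi * 1.45 = 9.110619
Step 3 — Q = 7301400.0 / 9.110619 ≈ 801420 N·m (5 s.f.)

801420 N·m


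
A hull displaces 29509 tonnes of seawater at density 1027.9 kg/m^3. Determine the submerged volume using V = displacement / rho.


Formula: V = mass / rho
Step 1 — convert tonnes to kg: 29509 t * 1000 = 29509000 kg
Step 2 — V = 29509000 / 1027.9 ≈ 28708 m^3 (5 s.f.)

28708 m^3


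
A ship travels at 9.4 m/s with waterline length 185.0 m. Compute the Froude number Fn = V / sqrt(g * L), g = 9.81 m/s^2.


Formula: Fn = V / sqrt(g * L)
Step 1 — g * L = 9.81 * 185.0 = 1814.85
Step 2 — sqrt(g * L) = sqrt(1814.85) = 42.601056
Step 3 — Fn = 9.4 / 42.601056 ≈ 0.22065 (5 s.f.)

0.22065


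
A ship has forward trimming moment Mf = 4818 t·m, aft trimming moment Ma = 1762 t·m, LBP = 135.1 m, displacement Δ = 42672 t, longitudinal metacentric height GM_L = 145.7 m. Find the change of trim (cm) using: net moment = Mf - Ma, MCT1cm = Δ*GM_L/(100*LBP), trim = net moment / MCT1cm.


Formula: net trimming moment = Mf - Ma; MCT1cm = Δ*GM_L/(100*LBP); trim = net moment / MCT1cm
Step 1 — net trimming moment = 4818 - 1762 = 3056 t·m
Step 2 — MCT1cm = 42672 * 145.7 / (100 * 135.1) = 460.2006 t·m/cm
Step 3 — trim = 3056 / 460.2006 ≈ 6.6406 cm (5 s.f.)

6.6406 cm


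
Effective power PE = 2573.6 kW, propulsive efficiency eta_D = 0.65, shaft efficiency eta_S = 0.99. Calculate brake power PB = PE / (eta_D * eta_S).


Formula: PB = PE / (eta_D * eta_S)
Step 1 — combined efficiency = eta_D * eta_S = 0.65 * 0.99 = 0.6435
Step 2 — PB = 2573.6 / 0.6435 ≈ 3999.4 kW (5 s.f.)

3999.4 kW


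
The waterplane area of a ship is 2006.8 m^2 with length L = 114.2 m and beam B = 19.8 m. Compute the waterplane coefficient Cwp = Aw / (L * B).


Formula: Cwp = Aw / (L * B)
Step 1 — L * B = 114.2 * 19.8 = 2261.16 m^2
Step 2 — Cwp = 2006.8 / 2261.16 ≈ 0.88751 (5 s.f.)

0.88751


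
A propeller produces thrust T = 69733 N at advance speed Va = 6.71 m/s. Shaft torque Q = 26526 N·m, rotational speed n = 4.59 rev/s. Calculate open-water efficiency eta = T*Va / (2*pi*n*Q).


Formula: eta = T * Va / (2 * pi * n * Q)
Step 1 — numerator = T * Va = 69733 * 6.71 = 467908.43
Step 2 — 2 * pi * n = 2 * pi * 4.59 = 28.839821
Step 3 — denominator = 28.839821 * 26526 = 765005.09
Step 4 — eta = 467908.43 / 765005.09 ≈ 0.61164 (5 s.f.)

0.61164


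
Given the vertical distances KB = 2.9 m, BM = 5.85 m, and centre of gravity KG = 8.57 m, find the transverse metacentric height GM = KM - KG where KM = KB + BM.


Formula: GM = KB + BM - KG
Step 1 — KM = KB + BM = 2.9 + 5.85 = 8.75 m
Step 2 — GM = KM - KG = 8.75 - 8.57 = 0.18 m

0.18 m


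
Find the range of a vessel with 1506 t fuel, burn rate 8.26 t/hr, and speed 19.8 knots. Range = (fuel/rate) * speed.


Formula: endurance = fuel / rate; range = endurance * speed
Step 1 — endurance = 1506 / 8.26 = 182.3245 hours
Step 2 — range = 182.3245 * 19.8 ≈ 3610.0 nautical miles (5 s.f.)

3610.0 NM


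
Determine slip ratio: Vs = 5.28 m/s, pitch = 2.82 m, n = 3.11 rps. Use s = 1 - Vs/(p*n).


Formula: s = 1 - Vs / (p * n)
Step 1 — p * n = 2.82 * 3.11 = 8.7702
Step 2 — Vs / (p*n) = 5.28 / 8.7702 = 0.602039 (6 d.p.)
Step 3 — s = 1 - 0.602039 = 0.397961

0.397961


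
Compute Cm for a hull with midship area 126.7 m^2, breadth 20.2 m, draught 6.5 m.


Formula: Cm = Am / (B * T)
Step 1 — B * T = 20.2 * 6.5 = 131.3 m^2
Step 2 — Cm = 126.7 / 131.3 ≈ 0.96497 (5 s.f.)

0.96497


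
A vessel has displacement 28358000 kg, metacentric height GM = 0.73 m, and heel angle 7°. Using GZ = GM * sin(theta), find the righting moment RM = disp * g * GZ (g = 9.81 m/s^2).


Formula: GZ = GM * sin(theta); RM = disp * g * GZ
Step 1 — GZ = 0.73 * sin(7°) = 0.73 * 0.121869 = 0.088964 m
Step 2 — RM = 28358000 * 9.81 * 0.088964 ≈ 24749000 N·m (5 s.f.)

24749000 N·m


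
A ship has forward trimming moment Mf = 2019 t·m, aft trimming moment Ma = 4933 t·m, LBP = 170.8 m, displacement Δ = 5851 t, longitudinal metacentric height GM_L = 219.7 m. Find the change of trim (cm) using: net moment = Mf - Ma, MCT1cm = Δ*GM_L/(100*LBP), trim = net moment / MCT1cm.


Formula: net trimming moment = Mf - Ma; MCT1cm = Δ*GM_L/(100*LBP); trim = net moment / MCT1cm
Step 1 — net trimming moment = 2019 - 4933 = -2914 t·m
Step 2 — MCT1cm = 5851 * 219.7 / (100 * 170.8) = 75.2614 t·m/cm
Step 3 — trim = -2914 / 75.2614 ≈ -38.718 cm (5 s.f.)

-38.718 cm


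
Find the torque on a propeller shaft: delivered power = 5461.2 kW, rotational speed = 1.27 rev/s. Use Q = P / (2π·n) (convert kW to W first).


Formula: Q = P_W / (2 * pi * n)
Step 1 — P_W = 5461.2 kW * 1000 = 5461200.0 W
Step 2 — 2 * pi * n = 2 * pi * 1.27 = 7.979645
Step 3 — Q = 5461200.0 / 7.979645 ≈ 684390 N·m (5 s.f.)

684390 N·m


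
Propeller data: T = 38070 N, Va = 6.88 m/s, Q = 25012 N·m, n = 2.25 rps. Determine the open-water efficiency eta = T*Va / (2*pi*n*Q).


Formula: eta = T * Va / (2 * pi * n * Q)
Step 1 — numerator = T * Va = 38070 * 6.88 = 261921.6
Step 2 — 2 * pi * n = 2 * pi * 2.25 = 14.137167
Step 3 — denominator = 14.137167 * 25012 = 353598.82
Step 4 — eta = 261921.6 / 353598.82 ≈ 0.74073 (5 s.f.)

0.74073


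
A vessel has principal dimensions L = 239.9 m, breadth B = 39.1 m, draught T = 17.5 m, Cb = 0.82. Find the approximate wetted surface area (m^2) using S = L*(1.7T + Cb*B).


Formula: S = 1.7*L*T + V/T with V = Cb*L*B*T, i.e. S = L * (1.7*T + Cb*B)
Step 1 — 1.7*T = 1.7 * 17.5 = 29.75 m
Step 2 — Cb*B = 0.82 * 39.1 = 32.062 m
Step 3 — 1.7*T + Cb*B = 29.75 + 32.062 = 61.812 m
Step 4 — S = 239.9 * 61.812 ≈ 14829 m^2 (5 s.f.)

14829 m^2


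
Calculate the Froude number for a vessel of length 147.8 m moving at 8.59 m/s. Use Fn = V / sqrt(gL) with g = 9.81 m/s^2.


Formula: Fn = V / sqrt(g * L)
Step 1 — g * L = 9.81 * 147.8 = 1449.918
Step 2 — sqrt(g * L) = sqrt(1449.918) = 38.077789
Step 3 — Fn = 8.59 / 38.077789 ≈ 0.22559 (5 s.f.)

0.22559


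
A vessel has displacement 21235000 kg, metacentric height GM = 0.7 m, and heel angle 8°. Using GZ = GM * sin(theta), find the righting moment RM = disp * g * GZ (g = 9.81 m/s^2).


Formula: GZ = GM * sin(theta); RM = disp * g * GZ
Step 1 — GZ = 0.7 * sin(8°) = 0.7 * 0.139173 = 0.097421 m
Step 2 — RM = 21235000 * 9.81 * 0.097421 ≈ 20294000 N·m (5 s.f.)

20294000 N·m


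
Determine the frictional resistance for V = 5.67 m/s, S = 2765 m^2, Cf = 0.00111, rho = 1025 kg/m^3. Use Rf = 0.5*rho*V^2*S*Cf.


Formula: Rf = 0.5 * rho * V^2 * S * Cf
Step 1 — V^2 = 5.67^2 = 32.1489
Step 2 — 0.5 * rho * V^2 = 0.5 * 1025 * 32.1489 = 16476.31125
Step 3 — Rf = 16476.31125 * 2765 * 0.00111 ≈ 50568 N (5 s.f.)

50568 N


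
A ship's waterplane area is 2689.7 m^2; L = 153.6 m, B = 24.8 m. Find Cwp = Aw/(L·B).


Formula: Cwp = Aw / (L * B)
Step 1 — L * B = 153.6 * 24.8 = 3809.28 m^2
Step 2 — Cwp = 2689.7 / 3809.28 ≈ 0.70609 (5 s.f.)

0.70609
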